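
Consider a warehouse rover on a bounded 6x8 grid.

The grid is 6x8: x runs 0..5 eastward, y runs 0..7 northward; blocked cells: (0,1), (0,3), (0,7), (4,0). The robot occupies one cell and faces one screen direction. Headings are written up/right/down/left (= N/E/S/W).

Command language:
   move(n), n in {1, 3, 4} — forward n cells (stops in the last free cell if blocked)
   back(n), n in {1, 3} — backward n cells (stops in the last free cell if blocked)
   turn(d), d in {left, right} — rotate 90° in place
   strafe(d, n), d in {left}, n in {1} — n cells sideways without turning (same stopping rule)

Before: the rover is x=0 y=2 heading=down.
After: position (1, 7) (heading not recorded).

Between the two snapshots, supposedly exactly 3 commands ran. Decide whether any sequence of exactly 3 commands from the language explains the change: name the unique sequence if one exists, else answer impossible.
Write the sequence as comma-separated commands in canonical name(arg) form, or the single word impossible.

strafe(left, 1), back(3), back(3)

key: running back(3) before strafe(left, 1) would end elsewhere — order is forced
initial: x=0 y=2 heading=down
1. strafe(left, 1) → x=1 y=2 heading=down
2. back(3) → x=1 y=5 heading=down
3. back(3) → x=1 y=7 heading=down
all 512 alternatives checked — unique.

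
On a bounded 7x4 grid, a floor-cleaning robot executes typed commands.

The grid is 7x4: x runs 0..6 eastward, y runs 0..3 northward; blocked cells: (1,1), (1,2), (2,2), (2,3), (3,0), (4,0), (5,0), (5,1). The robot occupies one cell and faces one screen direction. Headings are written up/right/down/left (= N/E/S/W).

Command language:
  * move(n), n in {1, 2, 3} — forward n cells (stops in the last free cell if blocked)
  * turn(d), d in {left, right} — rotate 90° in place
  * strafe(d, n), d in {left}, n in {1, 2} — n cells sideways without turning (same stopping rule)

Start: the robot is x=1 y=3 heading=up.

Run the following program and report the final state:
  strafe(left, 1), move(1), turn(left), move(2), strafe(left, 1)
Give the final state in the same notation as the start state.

x=0 y=2 heading=left

begin: x=1 y=3 heading=up
step 1 (strafe(left, 1)): x=0 y=3 heading=up
step 2 (move(1)): x=0 y=3 heading=up
step 3 (turn(left)): x=0 y=3 heading=left
step 4 (move(2)): x=0 y=3 heading=left
step 5 (strafe(left, 1)): x=0 y=2 heading=left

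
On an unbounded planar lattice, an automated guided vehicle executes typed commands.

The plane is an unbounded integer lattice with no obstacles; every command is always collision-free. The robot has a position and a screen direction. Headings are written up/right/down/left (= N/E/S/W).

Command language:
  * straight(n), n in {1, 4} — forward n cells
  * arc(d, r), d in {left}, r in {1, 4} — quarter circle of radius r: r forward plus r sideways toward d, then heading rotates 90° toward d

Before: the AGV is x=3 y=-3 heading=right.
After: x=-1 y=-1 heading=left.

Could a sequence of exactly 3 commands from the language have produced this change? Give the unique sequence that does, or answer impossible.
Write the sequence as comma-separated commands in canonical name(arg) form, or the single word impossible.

arc(left, 1), arc(left, 1), straight(4)

key: running straight(4) before arc(left, 1) would end elsewhere — order is forced
from: x=3 y=-3 heading=right
1. arc(left, 1) → x=4 y=-2 heading=up
2. arc(left, 1) → x=3 y=-1 heading=left
3. straight(4) → x=-1 y=-1 heading=left
uniquely the one of 64 3-step routes that fits.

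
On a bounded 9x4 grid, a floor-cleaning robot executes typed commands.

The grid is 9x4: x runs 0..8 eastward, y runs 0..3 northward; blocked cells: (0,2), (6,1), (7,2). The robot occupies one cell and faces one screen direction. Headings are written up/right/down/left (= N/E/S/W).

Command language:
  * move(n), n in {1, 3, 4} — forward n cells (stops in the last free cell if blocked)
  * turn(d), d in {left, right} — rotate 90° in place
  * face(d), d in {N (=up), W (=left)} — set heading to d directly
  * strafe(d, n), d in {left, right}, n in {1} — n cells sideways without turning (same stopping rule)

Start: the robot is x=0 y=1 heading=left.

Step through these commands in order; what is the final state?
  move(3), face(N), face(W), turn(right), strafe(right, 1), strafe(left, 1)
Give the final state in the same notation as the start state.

x=0 y=1 heading=up

t0: x=0 y=1 heading=left
t=1 move(3) ⇒ x=0 y=1 heading=left
t=2 face(N) ⇒ x=0 y=1 heading=up
t=3 face(W) ⇒ x=0 y=1 heading=left
t=4 turn(right) ⇒ x=0 y=1 heading=up
t=5 strafe(right, 1) ⇒ x=1 y=1 heading=up
t=6 strafe(left, 1) ⇒ x=0 y=1 heading=up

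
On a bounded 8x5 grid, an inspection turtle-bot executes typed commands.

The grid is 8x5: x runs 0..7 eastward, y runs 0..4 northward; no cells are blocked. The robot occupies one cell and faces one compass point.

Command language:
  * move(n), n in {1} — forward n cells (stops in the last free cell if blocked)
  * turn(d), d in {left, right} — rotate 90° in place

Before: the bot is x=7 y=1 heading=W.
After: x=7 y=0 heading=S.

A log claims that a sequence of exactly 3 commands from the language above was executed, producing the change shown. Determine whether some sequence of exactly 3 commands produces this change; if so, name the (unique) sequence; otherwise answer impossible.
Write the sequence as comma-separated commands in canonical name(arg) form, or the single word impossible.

turn(left), move(1), move(1)

key: running move(1) before turn(left) would end elsewhere — order is forced
begin: x=7 y=1 heading=W
[1] after turn(left): x=7 y=1 heading=S
[2] after move(1): x=7 y=0 heading=S
[3] after move(1): x=7 y=0 heading=S
no other 3-command option fits: unique.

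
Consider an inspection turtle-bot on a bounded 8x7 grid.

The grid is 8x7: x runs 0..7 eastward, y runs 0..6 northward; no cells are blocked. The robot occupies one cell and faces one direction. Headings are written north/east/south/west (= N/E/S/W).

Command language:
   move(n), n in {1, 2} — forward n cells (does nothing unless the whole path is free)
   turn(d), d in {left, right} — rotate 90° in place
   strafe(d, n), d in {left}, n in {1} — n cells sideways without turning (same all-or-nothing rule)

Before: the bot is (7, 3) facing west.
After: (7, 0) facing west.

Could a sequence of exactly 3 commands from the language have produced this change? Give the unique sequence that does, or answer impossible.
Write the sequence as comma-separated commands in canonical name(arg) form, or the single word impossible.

strafe(left, 1), strafe(left, 1), strafe(left, 1)

key: heading stays W — no command in the sequence turns
t0: (7, 3) facing west
[1] after strafe(left, 1): (7, 2) facing west
[2] after strafe(left, 1): (7, 1) facing west
[3] after strafe(left, 1): (7, 0) facing west
uniquely the one of 125 3-step routes that fits.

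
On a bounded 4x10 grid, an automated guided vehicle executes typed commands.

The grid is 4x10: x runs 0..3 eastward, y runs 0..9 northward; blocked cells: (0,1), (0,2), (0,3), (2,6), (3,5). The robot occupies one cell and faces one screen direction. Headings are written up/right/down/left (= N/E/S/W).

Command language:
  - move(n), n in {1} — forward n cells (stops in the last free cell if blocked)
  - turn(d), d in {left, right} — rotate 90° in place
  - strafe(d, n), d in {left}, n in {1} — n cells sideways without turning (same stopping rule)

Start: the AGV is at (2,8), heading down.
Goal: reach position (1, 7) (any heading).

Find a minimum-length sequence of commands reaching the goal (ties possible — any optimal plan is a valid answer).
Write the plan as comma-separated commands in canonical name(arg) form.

initial: at (2,8), heading down
t=1 move(1) ⇒ at (2,7), heading down
t=2 turn(right) ⇒ at (2,7), heading left
t=3 move(1) ⇒ at (1,7), heading left
nothing shorter than 3 reaches the goal.

move(1), turn(right), move(1)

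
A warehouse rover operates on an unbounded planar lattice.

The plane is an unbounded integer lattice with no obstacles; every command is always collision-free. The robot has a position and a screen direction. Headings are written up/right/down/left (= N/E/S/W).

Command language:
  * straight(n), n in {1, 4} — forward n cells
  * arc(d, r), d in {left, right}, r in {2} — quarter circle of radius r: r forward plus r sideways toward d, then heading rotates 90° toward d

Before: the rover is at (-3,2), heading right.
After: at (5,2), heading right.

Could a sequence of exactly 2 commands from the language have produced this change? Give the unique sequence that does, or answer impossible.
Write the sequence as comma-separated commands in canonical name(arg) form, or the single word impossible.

key: heading stays E — no command in the sequence turns
begin: at (-3,2), heading right
1. straight(4) → at (1,2), heading right
2. straight(4) → at (5,2), heading right
all 16 alternatives checked — unique.

straight(4), straight(4)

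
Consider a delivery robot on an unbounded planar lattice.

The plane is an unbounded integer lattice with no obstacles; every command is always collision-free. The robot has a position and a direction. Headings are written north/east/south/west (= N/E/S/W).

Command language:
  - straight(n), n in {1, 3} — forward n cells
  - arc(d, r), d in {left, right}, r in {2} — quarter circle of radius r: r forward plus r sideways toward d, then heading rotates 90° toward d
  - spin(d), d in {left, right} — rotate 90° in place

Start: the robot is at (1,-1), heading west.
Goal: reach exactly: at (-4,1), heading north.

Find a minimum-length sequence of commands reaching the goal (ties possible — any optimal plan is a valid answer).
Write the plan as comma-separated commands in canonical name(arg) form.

straight(3), arc(right, 2)

initial: at (1,-1), heading west
[1] after straight(3): at (-2,-1), heading west
[2] after arc(right, 2): at (-4,1), heading north
minimal: 2 command(s), checked below 2.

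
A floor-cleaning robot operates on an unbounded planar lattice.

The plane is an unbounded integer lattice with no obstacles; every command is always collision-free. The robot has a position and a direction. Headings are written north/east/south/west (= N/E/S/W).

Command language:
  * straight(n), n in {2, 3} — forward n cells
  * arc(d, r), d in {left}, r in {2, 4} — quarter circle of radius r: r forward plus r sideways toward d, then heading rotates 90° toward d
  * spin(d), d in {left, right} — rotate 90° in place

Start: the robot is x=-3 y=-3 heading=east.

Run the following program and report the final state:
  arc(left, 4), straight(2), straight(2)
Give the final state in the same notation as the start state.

start: x=-3 y=-3 heading=east
t=1 arc(left, 4) ⇒ x=1 y=1 heading=north
t=2 straight(2) ⇒ x=1 y=3 heading=north
t=3 straight(2) ⇒ x=1 y=5 heading=north

x=1 y=5 heading=north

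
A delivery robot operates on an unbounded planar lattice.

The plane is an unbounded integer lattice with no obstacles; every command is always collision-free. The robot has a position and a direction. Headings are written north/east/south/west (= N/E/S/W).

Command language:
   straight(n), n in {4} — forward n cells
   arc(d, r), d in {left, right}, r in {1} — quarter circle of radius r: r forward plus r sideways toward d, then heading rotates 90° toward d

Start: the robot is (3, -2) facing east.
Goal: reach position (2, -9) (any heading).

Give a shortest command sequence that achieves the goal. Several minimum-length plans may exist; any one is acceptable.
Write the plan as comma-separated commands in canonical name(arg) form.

arc(right, 1), arc(right, 1), arc(left, 1), straight(4)

initial: (3, -2) facing east
step 1 (arc(right, 1)): (4, -3) facing south
step 2 (arc(right, 1)): (3, -4) facing west
step 3 (arc(left, 1)): (2, -5) facing south
step 4 (straight(4)): (2, -9) facing south
shorter routes all fall short; 4 is best.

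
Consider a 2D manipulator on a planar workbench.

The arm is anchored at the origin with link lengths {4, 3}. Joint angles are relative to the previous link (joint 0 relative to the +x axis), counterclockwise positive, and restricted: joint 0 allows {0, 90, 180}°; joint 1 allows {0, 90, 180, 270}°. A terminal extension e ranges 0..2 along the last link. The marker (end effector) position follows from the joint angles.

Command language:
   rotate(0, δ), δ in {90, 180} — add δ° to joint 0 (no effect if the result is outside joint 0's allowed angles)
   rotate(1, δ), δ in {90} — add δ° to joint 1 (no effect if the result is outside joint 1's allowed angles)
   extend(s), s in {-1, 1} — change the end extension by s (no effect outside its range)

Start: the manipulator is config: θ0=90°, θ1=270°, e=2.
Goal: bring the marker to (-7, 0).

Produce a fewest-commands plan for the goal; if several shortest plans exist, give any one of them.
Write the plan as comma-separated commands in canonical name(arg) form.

begin: config: θ0=90°, θ1=270°, e=2
1. rotate(1, 90) → config: θ0=90°, θ1=0°, e=2
2. rotate(0, 90) → config: θ0=180°, θ1=0°, e=2
3. extend(-1) → config: θ0=180°, θ1=0°, e=1
4. extend(-1) → config: θ0=180°, θ1=0°, e=0
no 3-step plan works, so 4 is optimal.

rotate(1, 90), rotate(0, 90), extend(-1), extend(-1)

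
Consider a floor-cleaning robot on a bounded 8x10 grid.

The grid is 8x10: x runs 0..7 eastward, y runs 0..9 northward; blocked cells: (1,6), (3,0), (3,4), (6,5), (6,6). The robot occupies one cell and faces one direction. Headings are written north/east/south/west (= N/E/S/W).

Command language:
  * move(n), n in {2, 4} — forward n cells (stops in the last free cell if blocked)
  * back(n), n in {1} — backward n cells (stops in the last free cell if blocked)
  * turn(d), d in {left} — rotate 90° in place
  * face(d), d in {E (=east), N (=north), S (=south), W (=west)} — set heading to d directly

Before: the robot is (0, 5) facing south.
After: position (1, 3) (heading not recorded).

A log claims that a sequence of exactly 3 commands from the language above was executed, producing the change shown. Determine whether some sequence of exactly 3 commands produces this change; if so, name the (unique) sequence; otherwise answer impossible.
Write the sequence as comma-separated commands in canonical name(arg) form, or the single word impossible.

key: order matters: swapping move(2) and back(1) lands elsewhere
begin: (0, 5) facing south
t=1 move(2) ⇒ (0, 3) facing south
t=2 face(W) ⇒ (0, 3) facing west
t=3 back(1) ⇒ (1, 3) facing west
no other 3-command option fits: unique.

move(2), face(W), back(1)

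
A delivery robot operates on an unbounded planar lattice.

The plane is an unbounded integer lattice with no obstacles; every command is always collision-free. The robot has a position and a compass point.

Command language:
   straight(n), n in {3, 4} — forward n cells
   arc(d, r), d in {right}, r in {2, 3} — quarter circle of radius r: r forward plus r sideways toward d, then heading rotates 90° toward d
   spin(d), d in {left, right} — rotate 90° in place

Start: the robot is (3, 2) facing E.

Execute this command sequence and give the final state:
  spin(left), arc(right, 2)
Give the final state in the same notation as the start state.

t0: (3, 2) facing E
step 1 (spin(left)): (3, 2) facing N
step 2 (arc(right, 2)): (5, 4) facing E

(5, 4) facing E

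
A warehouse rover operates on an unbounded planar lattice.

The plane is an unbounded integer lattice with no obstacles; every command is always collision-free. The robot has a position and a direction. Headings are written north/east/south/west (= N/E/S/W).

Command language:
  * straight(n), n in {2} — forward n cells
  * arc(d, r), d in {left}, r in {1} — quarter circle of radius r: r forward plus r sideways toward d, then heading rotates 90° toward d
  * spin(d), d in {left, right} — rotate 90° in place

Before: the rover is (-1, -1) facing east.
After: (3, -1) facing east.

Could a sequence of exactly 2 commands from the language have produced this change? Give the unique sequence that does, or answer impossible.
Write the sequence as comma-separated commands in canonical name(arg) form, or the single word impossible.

straight(2), straight(2)

key: still facing E at the end — nothing in the sequence rotates
initial: (-1, -1) facing east
[1] after straight(2): (1, -1) facing east
[2] after straight(2): (3, -1) facing east
no rival 2-sequence matches.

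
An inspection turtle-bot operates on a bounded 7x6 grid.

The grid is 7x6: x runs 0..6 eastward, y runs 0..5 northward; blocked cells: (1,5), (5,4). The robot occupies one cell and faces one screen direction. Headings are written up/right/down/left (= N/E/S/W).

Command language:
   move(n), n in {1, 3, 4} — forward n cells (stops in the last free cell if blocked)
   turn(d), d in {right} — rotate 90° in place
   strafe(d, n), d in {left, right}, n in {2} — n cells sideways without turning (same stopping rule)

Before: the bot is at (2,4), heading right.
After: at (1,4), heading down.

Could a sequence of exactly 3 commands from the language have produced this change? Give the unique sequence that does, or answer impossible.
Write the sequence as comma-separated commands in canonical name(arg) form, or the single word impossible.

move(1), turn(right), strafe(right, 2)

key: order matters: swapping move(1) and strafe(right, 2) lands elsewhere
t0: at (2,4), heading right
1. move(1) → at (3,4), heading right
2. turn(right) → at (3,4), heading down
3. strafe(right, 2) → at (1,4), heading down
no other 3-command option fits: unique.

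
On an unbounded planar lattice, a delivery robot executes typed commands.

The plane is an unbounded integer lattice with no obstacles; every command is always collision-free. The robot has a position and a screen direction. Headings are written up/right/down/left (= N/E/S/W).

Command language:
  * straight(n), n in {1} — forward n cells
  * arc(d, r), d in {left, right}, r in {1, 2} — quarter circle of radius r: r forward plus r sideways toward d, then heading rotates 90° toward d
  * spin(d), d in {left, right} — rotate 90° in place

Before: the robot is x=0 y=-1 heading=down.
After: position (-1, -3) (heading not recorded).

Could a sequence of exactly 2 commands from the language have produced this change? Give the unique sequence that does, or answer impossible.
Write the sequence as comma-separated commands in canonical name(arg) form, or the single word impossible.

straight(1), arc(right, 1)

key: running arc(right, 1) before straight(1) would end elsewhere — order is forced
begin: x=0 y=-1 heading=down
step 1 (straight(1)): x=0 y=-2 heading=down
step 2 (arc(right, 1)): x=-1 y=-3 heading=left
no other 2-command option fits: unique.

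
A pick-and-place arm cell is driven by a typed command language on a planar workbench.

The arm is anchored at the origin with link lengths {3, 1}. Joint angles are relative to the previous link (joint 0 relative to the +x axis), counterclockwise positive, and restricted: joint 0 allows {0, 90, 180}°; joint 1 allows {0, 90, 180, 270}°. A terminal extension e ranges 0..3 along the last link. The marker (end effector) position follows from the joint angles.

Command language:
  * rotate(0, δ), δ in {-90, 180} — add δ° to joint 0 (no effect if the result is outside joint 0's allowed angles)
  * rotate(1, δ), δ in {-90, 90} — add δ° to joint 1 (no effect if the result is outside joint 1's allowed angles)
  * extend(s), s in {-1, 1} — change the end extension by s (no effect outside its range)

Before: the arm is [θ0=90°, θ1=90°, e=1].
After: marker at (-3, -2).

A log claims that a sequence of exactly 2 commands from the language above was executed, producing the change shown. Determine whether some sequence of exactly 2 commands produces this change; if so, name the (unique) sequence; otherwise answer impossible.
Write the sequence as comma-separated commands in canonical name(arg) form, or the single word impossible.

key: running rotate(0, 180) before rotate(0, -90) would end elsewhere — order is forced
start: [θ0=90°, θ1=90°, e=1]
t=1 rotate(0, -90) ⇒ [θ0=0°, θ1=90°, e=1]
t=2 rotate(0, 180) ⇒ [θ0=180°, θ1=90°, e=1]
no rival 2-sequence matches.

rotate(0, -90), rotate(0, 180)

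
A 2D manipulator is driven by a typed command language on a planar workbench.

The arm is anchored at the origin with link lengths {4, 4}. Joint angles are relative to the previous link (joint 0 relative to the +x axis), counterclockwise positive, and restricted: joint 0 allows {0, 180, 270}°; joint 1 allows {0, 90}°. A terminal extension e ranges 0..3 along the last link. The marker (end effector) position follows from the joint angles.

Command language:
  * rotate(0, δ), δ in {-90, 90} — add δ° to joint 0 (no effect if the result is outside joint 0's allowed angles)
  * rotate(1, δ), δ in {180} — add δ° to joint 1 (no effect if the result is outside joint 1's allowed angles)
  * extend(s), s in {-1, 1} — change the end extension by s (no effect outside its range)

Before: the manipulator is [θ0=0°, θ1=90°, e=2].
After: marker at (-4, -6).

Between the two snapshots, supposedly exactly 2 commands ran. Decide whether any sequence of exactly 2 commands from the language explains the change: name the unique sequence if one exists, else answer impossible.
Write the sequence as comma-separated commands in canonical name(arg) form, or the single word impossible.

t0: [θ0=0°, θ1=90°, e=2]
1. rotate(0, -90) → [θ0=270°, θ1=90°, e=2]
2. rotate(0, -90) → [θ0=180°, θ1=90°, e=2]
uniquely the one of 25 2-step routes that fits.

rotate(0, -90), rotate(0, -90)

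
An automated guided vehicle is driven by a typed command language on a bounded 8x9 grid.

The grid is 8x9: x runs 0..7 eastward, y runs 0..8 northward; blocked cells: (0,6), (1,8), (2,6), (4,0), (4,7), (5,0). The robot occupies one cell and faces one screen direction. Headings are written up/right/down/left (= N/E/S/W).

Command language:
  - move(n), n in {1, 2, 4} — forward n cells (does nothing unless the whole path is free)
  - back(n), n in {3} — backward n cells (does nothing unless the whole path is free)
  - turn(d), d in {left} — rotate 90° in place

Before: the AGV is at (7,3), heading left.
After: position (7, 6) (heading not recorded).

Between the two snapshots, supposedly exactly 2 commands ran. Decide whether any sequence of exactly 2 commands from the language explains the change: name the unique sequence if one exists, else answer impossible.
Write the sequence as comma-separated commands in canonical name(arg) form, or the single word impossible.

turn(left), back(3)

key: running back(3) before turn(left) would end elsewhere — order is forced
start: at (7,3), heading left
t=1 turn(left) ⇒ at (7,3), heading down
t=2 back(3) ⇒ at (7,6), heading down
no other 2-command option fits: unique.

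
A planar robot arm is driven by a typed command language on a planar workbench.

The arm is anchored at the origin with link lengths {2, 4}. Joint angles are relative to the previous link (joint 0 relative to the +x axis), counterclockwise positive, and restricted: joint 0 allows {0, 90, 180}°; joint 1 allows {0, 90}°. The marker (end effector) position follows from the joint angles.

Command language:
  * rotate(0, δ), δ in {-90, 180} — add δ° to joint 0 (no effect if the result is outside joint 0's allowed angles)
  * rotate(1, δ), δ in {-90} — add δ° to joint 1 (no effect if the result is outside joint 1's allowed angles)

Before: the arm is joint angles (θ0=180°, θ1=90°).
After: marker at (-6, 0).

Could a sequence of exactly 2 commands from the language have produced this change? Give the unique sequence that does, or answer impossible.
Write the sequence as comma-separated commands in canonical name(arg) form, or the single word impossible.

t0: joint angles (θ0=180°, θ1=90°)
step 1 (rotate(1, -90)): joint angles (θ0=180°, θ1=0°)
step 2 (rotate(1, -90)): joint angles (θ0=180°, θ1=0°)
uniquely the one of 9 2-step routes that fits.

rotate(1, -90), rotate(1, -90)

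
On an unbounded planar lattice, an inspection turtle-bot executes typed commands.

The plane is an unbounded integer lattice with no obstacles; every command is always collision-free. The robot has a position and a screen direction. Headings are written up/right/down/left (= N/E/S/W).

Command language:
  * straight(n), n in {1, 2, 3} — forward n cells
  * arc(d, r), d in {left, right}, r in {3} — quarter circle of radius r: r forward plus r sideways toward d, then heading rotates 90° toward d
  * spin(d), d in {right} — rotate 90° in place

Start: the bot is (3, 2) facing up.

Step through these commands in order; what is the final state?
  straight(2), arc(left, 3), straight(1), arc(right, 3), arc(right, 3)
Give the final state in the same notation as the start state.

(-1, 13) facing right

start: (3, 2) facing up
[1] after straight(2): (3, 4) facing up
[2] after arc(left, 3): (0, 7) facing left
[3] after straight(1): (-1, 7) facing left
[4] after arc(right, 3): (-4, 10) facing up
[5] after arc(right, 3): (-1, 13) facing right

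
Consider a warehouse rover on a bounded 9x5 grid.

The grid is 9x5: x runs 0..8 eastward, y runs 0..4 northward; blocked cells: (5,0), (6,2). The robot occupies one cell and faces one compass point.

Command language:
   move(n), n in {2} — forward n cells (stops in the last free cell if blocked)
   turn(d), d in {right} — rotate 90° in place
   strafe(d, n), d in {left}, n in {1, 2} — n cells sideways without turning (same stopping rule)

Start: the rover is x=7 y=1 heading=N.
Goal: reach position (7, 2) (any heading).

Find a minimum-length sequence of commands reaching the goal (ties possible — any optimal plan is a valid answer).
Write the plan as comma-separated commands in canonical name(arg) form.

turn(right), strafe(left, 1)

start: x=7 y=1 heading=N
t=1 turn(right) ⇒ x=7 y=1 heading=E
t=2 strafe(left, 1) ⇒ x=7 y=2 heading=E
no 1-step plan works, so 2 is optimal.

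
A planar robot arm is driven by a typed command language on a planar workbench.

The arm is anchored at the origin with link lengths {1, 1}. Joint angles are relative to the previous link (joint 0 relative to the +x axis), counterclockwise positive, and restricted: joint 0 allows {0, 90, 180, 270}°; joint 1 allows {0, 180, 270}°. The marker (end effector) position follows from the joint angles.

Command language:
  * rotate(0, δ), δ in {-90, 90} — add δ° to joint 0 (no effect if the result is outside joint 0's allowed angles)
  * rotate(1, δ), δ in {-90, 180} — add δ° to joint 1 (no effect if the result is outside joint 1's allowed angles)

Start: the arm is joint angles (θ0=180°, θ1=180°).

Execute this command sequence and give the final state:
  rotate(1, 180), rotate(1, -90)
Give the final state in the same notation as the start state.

from: joint angles (θ0=180°, θ1=180°)
1. rotate(1, 180) → joint angles (θ0=180°, θ1=0°)
2. rotate(1, -90) → joint angles (θ0=180°, θ1=270°)

joint angles (θ0=180°, θ1=270°)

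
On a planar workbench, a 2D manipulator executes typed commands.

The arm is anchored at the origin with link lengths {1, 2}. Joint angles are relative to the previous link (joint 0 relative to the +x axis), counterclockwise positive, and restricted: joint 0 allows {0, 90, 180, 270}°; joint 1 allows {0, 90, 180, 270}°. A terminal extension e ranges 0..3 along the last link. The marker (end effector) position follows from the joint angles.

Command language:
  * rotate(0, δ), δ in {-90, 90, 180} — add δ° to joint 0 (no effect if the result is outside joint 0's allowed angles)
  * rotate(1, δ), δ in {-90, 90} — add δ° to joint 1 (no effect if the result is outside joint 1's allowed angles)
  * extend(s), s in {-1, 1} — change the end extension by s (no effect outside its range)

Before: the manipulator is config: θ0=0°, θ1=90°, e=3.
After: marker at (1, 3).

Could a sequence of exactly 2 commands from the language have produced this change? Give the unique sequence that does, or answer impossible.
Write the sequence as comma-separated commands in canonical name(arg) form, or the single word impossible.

initial: config: θ0=0°, θ1=90°, e=3
[1] after extend(-1): config: θ0=0°, θ1=90°, e=2
[2] after extend(-1): config: θ0=0°, θ1=90°, e=1
uniquely the one of 49 2-step routes that fits.

extend(-1), extend(-1)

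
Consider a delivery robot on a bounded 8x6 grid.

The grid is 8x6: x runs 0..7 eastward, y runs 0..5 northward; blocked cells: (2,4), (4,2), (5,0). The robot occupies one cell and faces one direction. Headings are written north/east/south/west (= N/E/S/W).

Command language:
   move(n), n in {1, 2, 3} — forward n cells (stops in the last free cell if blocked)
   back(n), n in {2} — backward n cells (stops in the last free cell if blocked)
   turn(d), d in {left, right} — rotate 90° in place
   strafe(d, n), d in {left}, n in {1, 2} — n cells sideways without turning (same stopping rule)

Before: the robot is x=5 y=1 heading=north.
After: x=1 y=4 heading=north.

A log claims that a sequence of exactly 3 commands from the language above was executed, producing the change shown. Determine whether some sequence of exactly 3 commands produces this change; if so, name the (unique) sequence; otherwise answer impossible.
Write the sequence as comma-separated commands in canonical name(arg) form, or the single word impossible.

key: heading stays N — no command in the sequence turns
start: x=5 y=1 heading=north
1. strafe(left, 2) → x=3 y=1 heading=north
2. strafe(left, 2) → x=1 y=1 heading=north
3. move(3) → x=1 y=4 heading=north
no other 3-command option fits: unique.

strafe(left, 2), strafe(left, 2), move(3)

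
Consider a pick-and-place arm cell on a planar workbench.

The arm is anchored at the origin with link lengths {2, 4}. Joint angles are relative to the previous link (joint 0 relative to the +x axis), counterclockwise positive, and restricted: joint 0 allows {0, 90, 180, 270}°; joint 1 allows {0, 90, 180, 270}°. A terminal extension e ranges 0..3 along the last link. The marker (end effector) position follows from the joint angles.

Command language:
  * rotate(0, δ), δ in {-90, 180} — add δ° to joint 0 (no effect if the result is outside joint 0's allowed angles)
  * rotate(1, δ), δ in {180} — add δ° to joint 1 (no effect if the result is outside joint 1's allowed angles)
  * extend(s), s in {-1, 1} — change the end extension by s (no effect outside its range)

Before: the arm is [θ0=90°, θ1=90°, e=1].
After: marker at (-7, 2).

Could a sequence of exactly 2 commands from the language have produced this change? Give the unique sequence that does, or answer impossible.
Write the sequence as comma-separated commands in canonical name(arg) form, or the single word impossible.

extend(1), extend(1)

start: [θ0=90°, θ1=90°, e=1]
t=1 extend(1) ⇒ [θ0=90°, θ1=90°, e=2]
t=2 extend(1) ⇒ [θ0=90°, θ1=90°, e=3]
uniquely the one of 25 2-step routes that fits.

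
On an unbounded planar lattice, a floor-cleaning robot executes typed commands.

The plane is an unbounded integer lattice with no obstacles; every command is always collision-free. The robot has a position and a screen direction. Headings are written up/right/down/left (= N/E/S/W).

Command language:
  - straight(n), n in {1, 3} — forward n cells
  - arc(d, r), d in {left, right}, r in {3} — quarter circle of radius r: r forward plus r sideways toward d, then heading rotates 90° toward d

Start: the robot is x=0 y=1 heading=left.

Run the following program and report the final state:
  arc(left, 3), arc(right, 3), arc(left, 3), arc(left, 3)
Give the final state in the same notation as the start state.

x=-6 y=-11 heading=right

from: x=0 y=1 heading=left
1. arc(left, 3) → x=-3 y=-2 heading=down
2. arc(right, 3) → x=-6 y=-5 heading=left
3. arc(left, 3) → x=-9 y=-8 heading=down
4. arc(left, 3) → x=-6 y=-11 heading=right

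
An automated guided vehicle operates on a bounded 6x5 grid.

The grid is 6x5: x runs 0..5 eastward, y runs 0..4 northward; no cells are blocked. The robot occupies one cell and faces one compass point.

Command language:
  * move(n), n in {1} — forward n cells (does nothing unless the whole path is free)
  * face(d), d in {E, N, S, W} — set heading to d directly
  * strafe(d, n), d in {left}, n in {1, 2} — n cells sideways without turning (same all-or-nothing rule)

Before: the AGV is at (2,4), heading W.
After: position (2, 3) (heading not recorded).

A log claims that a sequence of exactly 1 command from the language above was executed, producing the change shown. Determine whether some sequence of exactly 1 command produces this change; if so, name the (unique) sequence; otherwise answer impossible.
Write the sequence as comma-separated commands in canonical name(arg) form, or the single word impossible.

strafe(left, 1)

initial: at (2,4), heading W
step 1 (strafe(left, 1)): at (2,3), heading W
no other 1-command option fits: unique.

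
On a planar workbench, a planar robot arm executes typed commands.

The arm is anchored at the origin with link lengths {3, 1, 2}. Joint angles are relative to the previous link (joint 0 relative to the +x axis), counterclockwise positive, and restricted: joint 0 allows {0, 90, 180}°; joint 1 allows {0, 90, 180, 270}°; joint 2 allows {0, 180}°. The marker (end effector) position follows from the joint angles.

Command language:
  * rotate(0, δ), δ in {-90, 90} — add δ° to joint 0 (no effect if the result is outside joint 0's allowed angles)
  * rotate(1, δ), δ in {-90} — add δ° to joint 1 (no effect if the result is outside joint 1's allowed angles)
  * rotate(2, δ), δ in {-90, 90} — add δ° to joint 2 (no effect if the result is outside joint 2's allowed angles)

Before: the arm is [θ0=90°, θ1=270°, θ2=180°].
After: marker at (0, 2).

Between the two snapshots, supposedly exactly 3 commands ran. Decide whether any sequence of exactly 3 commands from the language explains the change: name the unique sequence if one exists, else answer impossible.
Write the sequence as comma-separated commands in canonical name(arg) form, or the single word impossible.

initial: [θ0=90°, θ1=270°, θ2=180°]
t=1 rotate(1, -90) ⇒ [θ0=90°, θ1=180°, θ2=180°]
t=2 rotate(1, -90) ⇒ [θ0=90°, θ1=90°, θ2=180°]
t=3 rotate(1, -90) ⇒ [θ0=90°, θ1=0°, θ2=180°]
uniquely the one of 125 3-step routes that fits.

rotate(1, -90), rotate(1, -90), rotate(1, -90)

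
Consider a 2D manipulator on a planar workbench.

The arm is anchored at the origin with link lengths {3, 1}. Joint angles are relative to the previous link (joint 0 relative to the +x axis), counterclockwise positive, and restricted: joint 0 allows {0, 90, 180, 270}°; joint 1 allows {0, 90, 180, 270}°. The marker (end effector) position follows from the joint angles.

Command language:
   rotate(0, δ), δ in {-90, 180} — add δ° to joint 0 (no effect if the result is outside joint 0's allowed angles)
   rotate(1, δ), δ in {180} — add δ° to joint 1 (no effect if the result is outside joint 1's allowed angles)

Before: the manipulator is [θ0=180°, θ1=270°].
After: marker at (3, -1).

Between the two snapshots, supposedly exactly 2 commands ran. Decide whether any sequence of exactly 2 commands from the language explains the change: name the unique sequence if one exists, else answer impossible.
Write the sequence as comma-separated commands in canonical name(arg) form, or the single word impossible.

from: [θ0=180°, θ1=270°]
step 1 (rotate(0, -90)): [θ0=90°, θ1=270°]
step 2 (rotate(0, -90)): [θ0=0°, θ1=270°]
no rival 2-sequence matches.

rotate(0, -90), rotate(0, -90)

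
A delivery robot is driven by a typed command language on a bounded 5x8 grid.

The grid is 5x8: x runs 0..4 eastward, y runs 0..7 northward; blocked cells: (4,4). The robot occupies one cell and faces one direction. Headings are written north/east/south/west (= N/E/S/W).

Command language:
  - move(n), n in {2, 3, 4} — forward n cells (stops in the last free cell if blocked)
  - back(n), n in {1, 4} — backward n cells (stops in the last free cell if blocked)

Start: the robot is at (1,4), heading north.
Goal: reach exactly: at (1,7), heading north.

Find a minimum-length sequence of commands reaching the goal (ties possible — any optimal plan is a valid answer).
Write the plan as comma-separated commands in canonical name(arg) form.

move(4)

start: at (1,4), heading north
[1] after move(4): at (1,7), heading north
minimal: 1 command(s), checked below 1.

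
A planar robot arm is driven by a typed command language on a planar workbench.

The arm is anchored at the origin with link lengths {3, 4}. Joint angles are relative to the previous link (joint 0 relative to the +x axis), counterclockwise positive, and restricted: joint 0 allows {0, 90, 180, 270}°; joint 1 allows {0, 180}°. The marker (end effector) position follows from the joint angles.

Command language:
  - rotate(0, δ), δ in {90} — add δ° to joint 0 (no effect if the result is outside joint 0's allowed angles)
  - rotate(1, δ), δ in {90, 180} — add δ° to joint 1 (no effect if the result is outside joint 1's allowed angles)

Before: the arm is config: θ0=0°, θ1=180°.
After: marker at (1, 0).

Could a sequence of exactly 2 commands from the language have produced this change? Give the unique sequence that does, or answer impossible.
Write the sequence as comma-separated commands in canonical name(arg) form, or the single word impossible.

rotate(0, 90), rotate(0, 90)

from: config: θ0=0°, θ1=180°
[1] after rotate(0, 90): config: θ0=90°, θ1=180°
[2] after rotate(0, 90): config: θ0=180°, θ1=180°
uniquely the one of 9 2-step routes that fits.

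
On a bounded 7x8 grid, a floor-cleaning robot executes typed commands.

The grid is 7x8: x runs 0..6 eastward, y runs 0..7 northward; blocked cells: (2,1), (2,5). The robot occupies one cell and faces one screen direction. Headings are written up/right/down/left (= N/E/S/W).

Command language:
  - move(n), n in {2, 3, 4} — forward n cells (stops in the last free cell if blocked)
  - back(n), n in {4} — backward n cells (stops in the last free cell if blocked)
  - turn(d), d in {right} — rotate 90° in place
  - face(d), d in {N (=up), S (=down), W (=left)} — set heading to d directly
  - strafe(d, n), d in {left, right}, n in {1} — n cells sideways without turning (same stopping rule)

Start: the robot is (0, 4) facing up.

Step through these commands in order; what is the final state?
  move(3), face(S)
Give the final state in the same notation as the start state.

(0, 7) facing down

begin: (0, 4) facing up
t=1 move(3) ⇒ (0, 7) facing up
t=2 face(S) ⇒ (0, 7) facing down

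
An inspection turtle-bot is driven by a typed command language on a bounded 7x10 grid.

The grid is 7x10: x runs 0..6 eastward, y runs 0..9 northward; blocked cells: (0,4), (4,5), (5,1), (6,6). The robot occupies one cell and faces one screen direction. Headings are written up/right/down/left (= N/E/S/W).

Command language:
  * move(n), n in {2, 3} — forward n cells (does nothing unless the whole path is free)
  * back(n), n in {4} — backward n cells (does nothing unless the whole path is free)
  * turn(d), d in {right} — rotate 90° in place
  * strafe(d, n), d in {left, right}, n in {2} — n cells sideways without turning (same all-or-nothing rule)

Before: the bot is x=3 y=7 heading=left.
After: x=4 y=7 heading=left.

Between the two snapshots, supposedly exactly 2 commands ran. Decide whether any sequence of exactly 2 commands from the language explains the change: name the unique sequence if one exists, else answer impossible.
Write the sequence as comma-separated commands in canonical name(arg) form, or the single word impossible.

key: heading stays W — no command in the sequence turns
start: x=3 y=7 heading=left
1. move(3) → x=0 y=7 heading=left
2. back(4) → x=4 y=7 heading=left
all 36 alternatives checked — unique.

move(3), back(4)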